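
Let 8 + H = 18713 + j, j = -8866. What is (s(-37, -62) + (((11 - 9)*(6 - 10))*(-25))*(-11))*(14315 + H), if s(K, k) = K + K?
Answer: -54926196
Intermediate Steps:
s(K, k) = 2*K
H = 9839 (H = -8 + (18713 - 8866) = -8 + 9847 = 9839)
(s(-37, -62) + (((11 - 9)*(6 - 10))*(-25))*(-11))*(14315 + H) = (2*(-37) + (((11 - 9)*(6 - 10))*(-25))*(-11))*(14315 + 9839) = (-74 + ((2*(-4))*(-25))*(-11))*24154 = (-74 - 8*(-25)*(-11))*24154 = (-74 + 200*(-11))*24154 = (-74 - 2200)*24154 = -2274*24154 = -54926196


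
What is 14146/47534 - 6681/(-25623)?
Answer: 113339602/202993947 ≈ 0.55834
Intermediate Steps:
14146/47534 - 6681/(-25623) = 14146*(1/47534) - 6681*(-1/25623) = 7073/23767 + 2227/8541 = 113339602/202993947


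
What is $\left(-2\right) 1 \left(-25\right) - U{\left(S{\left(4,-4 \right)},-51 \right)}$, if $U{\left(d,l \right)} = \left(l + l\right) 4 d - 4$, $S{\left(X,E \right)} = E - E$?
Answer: $54$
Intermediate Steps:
$S{\left(X,E \right)} = 0$
$U{\left(d,l \right)} = -4 + 8 d l$ ($U{\left(d,l \right)} = 2 l 4 d - 4 = 8 l d - 4 = 8 d l - 4 = -4 + 8 d l$)
$\left(-2\right) 1 \left(-25\right) - U{\left(S{\left(4,-4 \right)},-51 \right)} = \left(-2\right) 1 \left(-25\right) - \left(-4 + 8 \cdot 0 \left(-51\right)\right) = \left(-2\right) \left(-25\right) - \left(-4 + 0\right) = 50 - -4 = 50 + 4 = 54$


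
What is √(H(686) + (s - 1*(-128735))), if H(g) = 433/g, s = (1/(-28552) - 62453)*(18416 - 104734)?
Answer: √659493155729295588169/349762 ≈ 73423.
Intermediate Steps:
s = 76959318582063/14276 (s = (-1/28552 - 62453)*(-86318) = -1783158057/28552*(-86318) = 76959318582063/14276 ≈ 5.3908e+9)
√(H(686) + (s - 1*(-128735))) = √(433/686 + (76959318582063/14276 - 1*(-128735))) = √(433*(1/686) + (76959318582063/14276 + 128735)) = √(433/686 + 76961156402923/14276) = √(26397676649293343/4896668) = √659493155729295588169/349762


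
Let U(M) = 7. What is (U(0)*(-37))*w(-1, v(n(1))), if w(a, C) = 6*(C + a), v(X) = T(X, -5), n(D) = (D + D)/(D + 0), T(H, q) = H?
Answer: -1554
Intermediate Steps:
n(D) = 2 (n(D) = (2*D)/D = 2)
v(X) = X
w(a, C) = 6*C + 6*a
(U(0)*(-37))*w(-1, v(n(1))) = (7*(-37))*(6*2 + 6*(-1)) = -259*(12 - 6) = -259*6 = -1554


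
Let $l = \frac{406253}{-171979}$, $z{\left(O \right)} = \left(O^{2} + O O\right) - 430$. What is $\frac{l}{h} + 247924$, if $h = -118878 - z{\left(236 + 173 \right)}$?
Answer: $\frac{19315314260610213}{77908206790} \approx 2.4792 \cdot 10^{5}$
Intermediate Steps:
$z{\left(O \right)} = -430 + 2 O^{2}$ ($z{\left(O \right)} = \left(O^{2} + O^{2}\right) - 430 = 2 O^{2} - 430 = -430 + 2 O^{2}$)
$h = -453010$ ($h = -118878 - \left(-430 + 2 \left(236 + 173\right)^{2}\right) = -118878 - \left(-430 + 2 \cdot 409^{2}\right) = -118878 - \left(-430 + 2 \cdot 167281\right) = -118878 - \left(-430 + 334562\right) = -118878 - 334132 = -453010$)
$l = - \frac{406253}{171979}$ ($l = 406253 \left(- \frac{1}{171979}\right) = - \frac{406253}{171979} \approx -2.3622$)
$\frac{l}{h} + 247924 = - \frac{406253}{171979 \left(-453010\right)} + 247924 = \left(- \frac{406253}{171979}\right) \left(- \frac{1}{453010}\right) + 247924 = \frac{406253}{77908206790} + 247924 = \frac{19315314260610213}{77908206790}$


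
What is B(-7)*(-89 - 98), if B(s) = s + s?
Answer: 2618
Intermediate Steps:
B(s) = 2*s
B(-7)*(-89 - 98) = (2*(-7))*(-89 - 98) = -14*(-187) = 2618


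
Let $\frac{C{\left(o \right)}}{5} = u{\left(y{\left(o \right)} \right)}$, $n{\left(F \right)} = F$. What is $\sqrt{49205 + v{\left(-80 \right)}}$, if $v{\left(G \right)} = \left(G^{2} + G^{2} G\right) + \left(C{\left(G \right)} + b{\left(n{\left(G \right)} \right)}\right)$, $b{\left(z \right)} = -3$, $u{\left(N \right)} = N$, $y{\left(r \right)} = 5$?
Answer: $i \sqrt{456373} \approx 675.55 i$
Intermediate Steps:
$C{\left(o \right)} = 25$ ($C{\left(o \right)} = 5 \cdot 5 = 25$)
$v{\left(G \right)} = 22 + G^{2} + G^{3}$ ($v{\left(G \right)} = \left(G^{2} + G^{2} G\right) + \left(25 - 3\right) = \left(G^{2} + G^{3}\right) + 22 = 22 + G^{2} + G^{3}$)
$\sqrt{49205 + v{\left(-80 \right)}} = \sqrt{49205 + \left(22 + \left(-80\right)^{2} + \left(-80\right)^{3}\right)} = \sqrt{49205 + \left(22 + 6400 - 512000\right)} = \sqrt{49205 - 505578} = \sqrt{-456373} = i \sqrt{456373}$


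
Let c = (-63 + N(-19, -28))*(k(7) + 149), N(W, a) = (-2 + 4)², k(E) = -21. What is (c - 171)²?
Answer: 59644729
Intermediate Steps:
N(W, a) = 4 (N(W, a) = 2² = 4)
c = -7552 (c = (-63 + 4)*(-21 + 149) = -59*128 = -7552)
(c - 171)² = (-7552 - 171)² = (-7723)² = 59644729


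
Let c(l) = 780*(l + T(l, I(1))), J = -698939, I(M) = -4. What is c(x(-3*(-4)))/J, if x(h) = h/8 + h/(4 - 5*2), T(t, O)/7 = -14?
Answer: 76830/698939 ≈ 0.10992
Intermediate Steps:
T(t, O) = -98 (T(t, O) = 7*(-14) = -98)
x(h) = -h/24 (x(h) = h*(⅛) + h/(4 - 10) = h/8 + h/(-6) = h/8 + h*(-⅙) = h/8 - h/6 = -h/24)
c(l) = -76440 + 780*l (c(l) = 780*(l - 98) = 780*(-98 + l) = -76440 + 780*l)
c(x(-3*(-4)))/J = (-76440 + 780*(-(-1)*(-4)/8))/(-698939) = (-76440 + 780*(-1/24*12))*(-1/698939) = (-76440 + 780*(-½))*(-1/698939) = (-76440 - 390)*(-1/698939) = -76830*(-1/698939) = 76830/698939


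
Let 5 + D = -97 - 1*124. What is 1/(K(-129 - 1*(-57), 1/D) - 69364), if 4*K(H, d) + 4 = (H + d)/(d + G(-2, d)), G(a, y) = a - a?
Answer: -4/261187 ≈ -1.5315e-5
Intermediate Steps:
G(a, y) = 0
D = -226 (D = -5 + (-97 - 1*124) = -5 + (-97 - 124) = -5 - 221 = -226)
K(H, d) = -1 + (H + d)/(4*d) (K(H, d) = -1 + ((H + d)/(d + 0))/4 = -1 + ((H + d)/d)/4 = -1 + (H + d)/(4*d))
1/(K(-129 - 1*(-57), 1/D) - 69364) = 1/(((-129 - 1*(-57)) - 3/(-226))/(4*(1/(-226))) - 69364) = 1/(((-129 + 57) - 3*(-1/226))/(4*(-1/226)) - 69364) = 1/((¼)*(-226)*(-72 + 3/226) - 69364) = 1/((¼)*(-226)*(-16269/226) - 69364) = 1/(16269/4 - 69364) = 1/(-261187/4) = -4/261187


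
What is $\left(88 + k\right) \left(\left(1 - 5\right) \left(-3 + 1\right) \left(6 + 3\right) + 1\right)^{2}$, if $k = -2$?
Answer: $458294$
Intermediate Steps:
$\left(88 + k\right) \left(\left(1 - 5\right) \left(-3 + 1\right) \left(6 + 3\right) + 1\right)^{2} = \left(88 - 2\right) \left(\left(1 - 5\right) \left(-3 + 1\right) \left(6 + 3\right) + 1\right)^{2} = 86 \left(\left(-4\right) \left(-2\right) 9 + 1\right)^{2} = 86 \left(8 \cdot 9 + 1\right)^{2} = 86 \left(72 + 1\right)^{2} = 86 \cdot 73^{2} = 86 \cdot 5329 = 458294$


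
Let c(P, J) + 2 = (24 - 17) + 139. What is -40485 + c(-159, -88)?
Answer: -40341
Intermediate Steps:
c(P, J) = 144 (c(P, J) = -2 + ((24 - 17) + 139) = -2 + (7 + 139) = -2 + 146 = 144)
-40485 + c(-159, -88) = -40485 + 144 = -40341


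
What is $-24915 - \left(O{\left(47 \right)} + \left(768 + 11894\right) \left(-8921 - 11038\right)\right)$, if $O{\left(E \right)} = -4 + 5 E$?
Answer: $252695712$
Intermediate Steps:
$-24915 - \left(O{\left(47 \right)} + \left(768 + 11894\right) \left(-8921 - 11038\right)\right) = -24915 - \left(\left(-4 + 5 \cdot 47\right) + \left(768 + 11894\right) \left(-8921 - 11038\right)\right) = -24915 - \left(\left(-4 + 235\right) + 12662 \left(-19959\right)\right) = -24915 - \left(231 - 252720858\right) = -24915 - -252720627 = -24915 + 252720627 = 252695712$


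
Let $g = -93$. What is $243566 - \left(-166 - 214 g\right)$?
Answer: $223830$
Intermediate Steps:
$243566 - \left(-166 - 214 g\right) = 243566 - \left(-166 - -19902\right) = 243566 - \left(-166 + 19902\right) = 243566 - 19736 = 223830$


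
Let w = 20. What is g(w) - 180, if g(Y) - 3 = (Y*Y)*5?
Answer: 1823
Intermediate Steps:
g(Y) = 3 + 5*Y**2 (g(Y) = 3 + (Y*Y)*5 = 3 + Y**2*5 = 3 + 5*Y**2)
g(w) - 180 = (3 + 5*20**2) - 180 = (3 + 5*400) - 180 = (3 + 2000) - 180 = 2003 - 180 = 1823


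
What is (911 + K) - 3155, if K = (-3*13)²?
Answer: -723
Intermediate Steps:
K = 1521 (K = (-39)² = 1521)
(911 + K) - 3155 = (911 + 1521) - 3155 = 2432 - 3155 = -723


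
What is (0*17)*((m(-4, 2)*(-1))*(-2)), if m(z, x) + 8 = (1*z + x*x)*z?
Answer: 0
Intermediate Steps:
m(z, x) = -8 + z*(z + x²) (m(z, x) = -8 + (1*z + x*x)*z = -8 + (z + x²)*z = -8 + z*(z + x²))
(0*17)*((m(-4, 2)*(-1))*(-2)) = (0*17)*(((-8 + (-4)² - 4*2²)*(-1))*(-2)) = 0*(((-8 + 16 - 4*4)*(-1))*(-2)) = 0*(((-8 + 16 - 16)*(-1))*(-2)) = 0*(-8*(-1)*(-2)) = 0*(8*(-2)) = 0*(-16) = 0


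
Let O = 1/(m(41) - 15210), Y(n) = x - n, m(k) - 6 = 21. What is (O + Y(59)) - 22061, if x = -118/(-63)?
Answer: -111939841/5061 ≈ -22118.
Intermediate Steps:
x = 118/63 (x = -118*(-1/63) = 118/63 ≈ 1.8730)
m(k) = 27 (m(k) = 6 + 21 = 27)
Y(n) = 118/63 - n
O = -1/15183 (O = 1/(27 - 15210) = 1/(-15183) = -1/15183 ≈ -6.5863e-5)
(O + Y(59)) - 22061 = (-1/15183 + (118/63 - 1*59)) - 22061 = (-1/15183 + (118/63 - 59)) - 22061 = (-1/15183 - 3599/63) - 22061 = -289120/5061 - 22061 = -111939841/5061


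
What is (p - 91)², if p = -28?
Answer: 14161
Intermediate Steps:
(p - 91)² = (-28 - 91)² = (-119)² = 14161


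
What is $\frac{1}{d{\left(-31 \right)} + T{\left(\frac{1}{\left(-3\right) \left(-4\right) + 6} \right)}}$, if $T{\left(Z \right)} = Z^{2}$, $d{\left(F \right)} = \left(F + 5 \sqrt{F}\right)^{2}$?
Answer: $\frac{324 i}{5 \left(12053 i + 20088 \sqrt{31}\right)} \approx 6.1719 \cdot 10^{-5} + 0.00057272 i$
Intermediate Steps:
$\frac{1}{d{\left(-31 \right)} + T{\left(\frac{1}{\left(-3\right) \left(-4\right) + 6} \right)}} = \frac{1}{\left(-31 + 5 \sqrt{-31}\right)^{2} + \left(\frac{1}{\left(-3\right) \left(-4\right) + 6}\right)^{2}} = \frac{1}{\left(-31 + 5 i \sqrt{31}\right)^{2} + \left(\frac{1}{12 + 6}\right)^{2}} = \frac{1}{\left(-31 + 5 i \sqrt{31}\right)^{2} + \left(\frac{1}{18}\right)^{2}} = \frac{1}{\left(-31 + 5 i \sqrt{31}\right)^{2} + \frac{1}{324}} = \frac{1}{\frac{1}{324} + \left(-31 + 5 i \sqrt{31}\right)^{2}}$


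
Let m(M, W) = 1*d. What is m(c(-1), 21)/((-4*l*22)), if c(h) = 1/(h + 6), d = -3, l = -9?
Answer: -1/264 ≈ -0.0037879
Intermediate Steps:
c(h) = 1/(6 + h)
m(M, W) = -3 (m(M, W) = 1*(-3) = -3)
m(c(-1), 21)/((-4*l*22)) = -3/(-4*(-9)*22) = -3/(36*22) = -3/792 = -3*1/792 = -1/264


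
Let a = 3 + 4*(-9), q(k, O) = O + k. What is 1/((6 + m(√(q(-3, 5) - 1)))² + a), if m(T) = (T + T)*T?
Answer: 1/31 ≈ 0.032258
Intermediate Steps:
m(T) = 2*T² (m(T) = (2*T)*T = 2*T²)
a = -33 (a = 3 - 36 = -33)
1/((6 + m(√(q(-3, 5) - 1)))² + a) = 1/((6 + 2*(√((5 - 3) - 1))²)² - 33) = 1/((6 + 2*(√(2 - 1))²)² - 33) = 1/((6 + 2*(√1)²)² - 33) = 1/((6 + 2*1²)² - 33) = 1/((6 + 2*1)² - 33) = 1/((6 + 2)² - 33) = 1/(8² - 33) = 1/(64 - 33) = 1/31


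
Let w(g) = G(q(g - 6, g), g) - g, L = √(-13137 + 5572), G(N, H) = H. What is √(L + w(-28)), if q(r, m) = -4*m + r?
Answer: 7565^(¼)*√I ≈ 6.5946 + 6.5946*I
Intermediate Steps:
q(r, m) = r - 4*m
L = I*√7565 (L = √(-7565) = I*√7565 ≈ 86.977*I)
w(g) = 0 (w(g) = g - g = 0)
√(L + w(-28)) = √(I*√7565 + 0) = √(I*√7565) = 7565^(¼)*√I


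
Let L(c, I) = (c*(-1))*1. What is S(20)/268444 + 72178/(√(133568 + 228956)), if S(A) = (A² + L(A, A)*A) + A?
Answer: 5/67111 + 36089*√90631/90631 ≈ 119.88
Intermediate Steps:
L(c, I) = -c (L(c, I) = -c*1 = -c)
S(A) = A (S(A) = (A² + (-A)*A) + A = (A² - A²) + A = 0 + A = A)
S(20)/268444 + 72178/(√(133568 + 228956)) = 20/268444 + 72178/(√(133568 + 228956)) = 20*(1/268444) + 72178/(√362524) = 5/67111 + 72178/((2*√90631)) = 5/67111 + 72178*(√90631/181262) = 5/67111 + 36089*√90631/90631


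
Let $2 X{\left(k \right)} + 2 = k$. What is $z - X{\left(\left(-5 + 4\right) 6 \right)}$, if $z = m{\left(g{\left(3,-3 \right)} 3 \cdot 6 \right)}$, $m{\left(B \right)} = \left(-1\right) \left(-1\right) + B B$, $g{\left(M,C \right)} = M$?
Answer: $2921$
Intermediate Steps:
$X{\left(k \right)} = -1 + \frac{k}{2}$
$m{\left(B \right)} = 1 + B^{2}$
$z = 2917$ ($z = 1 + \left(3 \cdot 3 \cdot 6\right)^{2} = 1 + \left(9 \cdot 6\right)^{2} = 1 + 54^{2} = 1 + 2916 = 2917$)
$z - X{\left(\left(-5 + 4\right) 6 \right)} = 2917 - \left(-1 + \frac{\left(-5 + 4\right) 6}{2}\right) = 2917 - \left(-1 + \frac{\left(-1\right) 6}{2}\right) = 2917 - \left(-1 + \frac{1}{2} \left(-6\right)\right) = 2917 - \left(-1 - 3\right) = 2917 - -4 = 2917 + 4 = 2921$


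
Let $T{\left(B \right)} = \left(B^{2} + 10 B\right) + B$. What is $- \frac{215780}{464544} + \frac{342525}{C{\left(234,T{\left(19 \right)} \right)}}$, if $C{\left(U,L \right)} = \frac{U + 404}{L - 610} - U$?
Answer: $- \frac{795859339055}{580563864} \approx -1370.8$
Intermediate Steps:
$T{\left(B \right)} = B^{2} + 11 B$
$C{\left(U,L \right)} = - U + \frac{404 + U}{-610 + L}$ ($C{\left(U,L \right)} = \frac{404 + U}{-610 + L} - U = - U + \frac{404 + U}{-610 + L}$)
$- \frac{215780}{464544} + \frac{342525}{C{\left(234,T{\left(19 \right)} \right)}} = - \frac{215780}{464544} + \frac{342525}{\frac{1}{-610 + 19 \left(11 + 19\right)} \left(404 + 611 \cdot 234 - 19 \left(11 + 19\right) 234\right)} = \left(-215780\right) \frac{1}{464544} + \frac{342525}{\frac{1}{-610 + 19 \cdot 30} \left(404 + 142974 - 19 \cdot 30 \cdot 234\right)} = - \frac{53945}{116136} + \frac{342525}{\frac{1}{-610 + 570} \left(404 + 142974 - 570 \cdot 234\right)} = - \frac{53945}{116136} + \frac{342525}{\frac{1}{-40} \left(404 + 142974 - 133380\right)} = - \frac{53945}{116136} + \frac{342525}{\left(- \frac{1}{40}\right) 9998} = - \frac{53945}{116136} + \frac{342525}{- \frac{4999}{20}} = - \frac{53945}{116136} + 342525 \left(- \frac{20}{4999}\right) = - \frac{53945}{116136} - \frac{6850500}{4999} = - \frac{795859339055}{580563864}$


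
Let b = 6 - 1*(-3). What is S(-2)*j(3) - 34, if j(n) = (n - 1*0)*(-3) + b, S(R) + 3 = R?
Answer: -34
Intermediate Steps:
b = 9 (b = 6 + 3 = 9)
S(R) = -3 + R
j(n) = 9 - 3*n (j(n) = (n - 1*0)*(-3) + 9 = (n + 0)*(-3) + 9 = n*(-3) + 9 = -3*n + 9 = 9 - 3*n)
S(-2)*j(3) - 34 = (-3 - 2)*(9 - 3*3) - 34 = -5*(9 - 9) - 34 = -5*0 - 34 = 0 - 34 = -34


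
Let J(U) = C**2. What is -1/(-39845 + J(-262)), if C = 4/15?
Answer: 225/8965109 ≈ 2.5097e-5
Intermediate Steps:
C = 4/15 (C = 4*(1/15) = 4/15 ≈ 0.26667)
J(U) = 16/225 (J(U) = (4/15)**2 = 16/225)
-1/(-39845 + J(-262)) = -1/(-39845 + 16/225) = -1/(-8965109/225) = -1*(-225/8965109) = 225/8965109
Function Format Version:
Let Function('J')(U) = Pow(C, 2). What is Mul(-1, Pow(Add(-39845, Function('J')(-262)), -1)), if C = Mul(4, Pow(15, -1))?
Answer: Rational(225, 8965109) ≈ 2.5097e-5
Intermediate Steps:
C = Rational(4, 15) (C = Mul(4, Rational(1, 15)) = Rational(4, 15) ≈ 0.26667)
Function('J')(U) = Rational(16, 225) (Function('J')(U) = Pow(Rational(4, 15), 2) = Rational(16, 225))
Mul(-1, Pow(Add(-39845, Function('J')(-262)), -1)) = Mul(-1, Pow(Add(-39845, Rational(16, 225)), -1)) = Mul(-1, Pow(Rational(-8965109, 225), -1)) = Mul(-1, Rational(-225, 8965109)) = Rational(225, 8965109)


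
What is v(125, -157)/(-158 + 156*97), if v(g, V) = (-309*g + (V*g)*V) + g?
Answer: 3042625/14974 ≈ 203.19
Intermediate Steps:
v(g, V) = -308*g + g*V² (v(g, V) = (-309*g + g*V²) + g = -308*g + g*V²)
v(125, -157)/(-158 + 156*97) = (125*(-308 + (-157)²))/(-158 + 156*97) = (125*(-308 + 24649))/(-158 + 15132) = (125*24341)/14974 = 3042625*(1/14974) = 3042625/14974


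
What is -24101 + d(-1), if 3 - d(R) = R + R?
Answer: -24096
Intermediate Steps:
d(R) = 3 - 2*R (d(R) = 3 - (R + R) = 3 - 2*R)
-24101 + d(-1) = -24101 + (3 - 2*(-1)) = -24101 + (3 + 2) = -24101 + 5 = -24096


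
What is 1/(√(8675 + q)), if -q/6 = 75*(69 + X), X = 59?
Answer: -I*√1957/9785 ≈ -0.004521*I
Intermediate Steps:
q = -57600 (q = -450*(69 + 59) = -450*128 = -6*9600 = -57600)
1/(√(8675 + q)) = 1/(√(8675 - 57600)) = 1/(√(-48925)) = 1/(5*I*√1957) = -I*√1957/9785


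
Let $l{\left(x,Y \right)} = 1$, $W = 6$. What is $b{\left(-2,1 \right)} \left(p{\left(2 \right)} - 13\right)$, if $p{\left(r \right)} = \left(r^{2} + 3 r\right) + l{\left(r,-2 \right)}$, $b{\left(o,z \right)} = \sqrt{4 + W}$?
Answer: $- 2 \sqrt{10} \approx -6.3246$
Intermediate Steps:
$b{\left(o,z \right)} = \sqrt{10}$ ($b{\left(o,z \right)} = \sqrt{4 + 6} = \sqrt{10}$)
$p{\left(r \right)} = 1 + r^{2} + 3 r$ ($p{\left(r \right)} = \left(r^{2} + 3 r\right) + 1 = 1 + r^{2} + 3 r$)
$b{\left(-2,1 \right)} \left(p{\left(2 \right)} - 13\right) = \sqrt{10} \left(\left(1 + 2^{2} + 3 \cdot 2\right) - 13\right) = \sqrt{10} \left(\left(1 + 4 + 6\right) - 13\right) = \sqrt{10} \left(11 - 13\right) = \sqrt{10} \left(-2\right) = - 2 \sqrt{10}$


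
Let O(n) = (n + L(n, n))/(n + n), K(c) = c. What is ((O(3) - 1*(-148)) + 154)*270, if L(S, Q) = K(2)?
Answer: 81765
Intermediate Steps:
L(S, Q) = 2
O(n) = (2 + n)/(2*n) (O(n) = (n + 2)/(n + n) = (2 + n)/((2*n)) = (2 + n)*(1/(2*n)) = (2 + n)/(2*n))
((O(3) - 1*(-148)) + 154)*270 = (((½)*(2 + 3)/3 - 1*(-148)) + 154)*270 = (((½)*(⅓)*5 + 148) + 154)*270 = ((⅚ + 148) + 154)*270 = (893/6 + 154)*270 = (1817/6)*270 = 81765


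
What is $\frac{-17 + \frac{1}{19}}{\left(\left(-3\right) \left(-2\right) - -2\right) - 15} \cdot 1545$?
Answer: $\frac{71070}{19} \approx 3740.5$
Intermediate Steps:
$\frac{-17 + \frac{1}{19}}{\left(\left(-3\right) \left(-2\right) - -2\right) - 15} \cdot 1545 = \frac{-17 + \frac{1}{19}}{\left(6 + \left(6 - 4\right)\right) - 15} \cdot 1545 = - \frac{322}{19 \left(\left(6 + 2\right) - 15\right)} 1545 = - \frac{322}{19 \left(8 - 15\right)} 1545 = - \frac{322}{19 \left(-7\right)} 1545 = \left(- \frac{322}{19}\right) \left(- \frac{1}{7}\right) 1545 = \frac{46}{19} \cdot 1545 = \frac{71070}{19}$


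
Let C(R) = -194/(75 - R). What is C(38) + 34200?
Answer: 1265206/37 ≈ 34195.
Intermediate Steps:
C(38) + 34200 = 194/(-75 + 38) + 34200 = 194/(-37) + 34200 = 194*(-1/37) + 34200 = -194/37 + 34200 = 1265206/37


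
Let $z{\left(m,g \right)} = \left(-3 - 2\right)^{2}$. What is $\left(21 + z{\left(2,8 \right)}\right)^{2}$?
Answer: $2116$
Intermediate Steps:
$z{\left(m,g \right)} = 25$ ($z{\left(m,g \right)} = \left(-5\right)^{2} = 25$)
$\left(21 + z{\left(2,8 \right)}\right)^{2} = \left(21 + 25\right)^{2} = 46^{2} = 2116$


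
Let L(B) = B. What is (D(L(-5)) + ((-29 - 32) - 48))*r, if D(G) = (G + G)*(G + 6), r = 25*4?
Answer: -11900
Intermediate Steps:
r = 100
D(G) = 2*G*(6 + G) (D(G) = (2*G)*(6 + G) = 2*G*(6 + G))
(D(L(-5)) + ((-29 - 32) - 48))*r = (2*(-5)*(6 - 5) + ((-29 - 32) - 48))*100 = (2*(-5)*1 + (-61 - 48))*100 = (-10 - 109)*100 = -119*100 = -11900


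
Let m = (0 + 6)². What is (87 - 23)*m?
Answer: 2304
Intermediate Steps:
m = 36 (m = 6² = 36)
(87 - 23)*m = (87 - 23)*36 = 64*36 = 2304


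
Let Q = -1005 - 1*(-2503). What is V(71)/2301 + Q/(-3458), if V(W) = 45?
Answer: -6028/14573 ≈ -0.41364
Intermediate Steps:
Q = 1498 (Q = -1005 + 2503 = 1498)
V(71)/2301 + Q/(-3458) = 45/2301 + 1498/(-3458) = 45*(1/2301) + 1498*(-1/3458) = 15/767 - 107/247 = -6028/14573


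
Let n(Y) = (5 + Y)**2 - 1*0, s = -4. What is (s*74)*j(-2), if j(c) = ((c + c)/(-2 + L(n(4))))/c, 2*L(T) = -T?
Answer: 1184/85 ≈ 13.929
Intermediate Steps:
n(Y) = (5 + Y)**2 (n(Y) = (5 + Y)**2 + 0 = (5 + Y)**2)
L(T) = -T/2 (L(T) = (-T)/2 = -T/2)
j(c) = -4/85 (j(c) = ((c + c)/(-2 - (5 + 4)**2/2))/c = ((2*c)/(-2 - 1/2*9**2))/c = ((2*c)/(-2 - 1/2*81))/c = ((2*c)/(-2 - 81/2))/c = ((2*c)/(-85/2))/c = ((2*c)*(-2/85))/c = (-4*c/85)/c = -4/85)
(s*74)*j(-2) = -4*74*(-4/85) = -296*(-4/85) = 1184/85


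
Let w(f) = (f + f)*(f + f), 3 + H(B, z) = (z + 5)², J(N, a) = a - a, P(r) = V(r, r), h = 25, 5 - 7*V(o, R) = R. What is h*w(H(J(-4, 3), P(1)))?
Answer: 188787600/2401 ≈ 78629.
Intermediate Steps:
V(o, R) = 5/7 - R/7
P(r) = 5/7 - r/7
J(N, a) = 0
H(B, z) = -3 + (5 + z)² (H(B, z) = -3 + (z + 5)² = -3 + (5 + z)²)
w(f) = 4*f² (w(f) = (2*f)*(2*f) = 4*f²)
h*w(H(J(-4, 3), P(1))) = 25*(4*(-3 + (5 + (5/7 - ⅐*1))²)²) = 25*(4*(-3 + (5 + (5/7 - ⅐))²)²) = 25*(4*(-3 + (5 + 4/7)²)²) = 25*(4*(-3 + (39/7)²)²) = 25*(4*(-3 + 1521/49)²) = 25*(4*(1374/49)²) = 25*(4*(1887876/2401)) = 25*(7551504/2401) = 188787600/2401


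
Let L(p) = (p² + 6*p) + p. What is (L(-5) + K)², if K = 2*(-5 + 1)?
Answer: 324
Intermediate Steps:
L(p) = p² + 7*p
K = -8 (K = 2*(-4) = -8)
(L(-5) + K)² = (-5*(7 - 5) - 8)² = (-5*2 - 8)² = (-10 - 8)² = (-18)² = 324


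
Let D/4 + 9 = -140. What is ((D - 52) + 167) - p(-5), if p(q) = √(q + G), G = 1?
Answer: -481 - 2*I ≈ -481.0 - 2.0*I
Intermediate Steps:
D = -596 (D = -36 + 4*(-140) = -36 - 560 = -596)
p(q) = √(1 + q) (p(q) = √(q + 1) = √(1 + q))
((D - 52) + 167) - p(-5) = ((-596 - 52) + 167) - √(1 - 5) = (-648 + 167) - √(-4) = -481 - 2*I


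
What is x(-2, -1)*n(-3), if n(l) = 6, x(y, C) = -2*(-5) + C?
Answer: 54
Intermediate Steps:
x(y, C) = 10 + C
x(-2, -1)*n(-3) = (10 - 1)*6 = 9*6 = 54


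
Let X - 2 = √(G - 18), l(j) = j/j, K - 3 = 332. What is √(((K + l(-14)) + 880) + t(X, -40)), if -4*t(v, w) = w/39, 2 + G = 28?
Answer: √1849926/39 ≈ 34.875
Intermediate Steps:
K = 335 (K = 3 + 332 = 335)
l(j) = 1
G = 26 (G = -2 + 28 = 26)
X = 2 + 2*√2 (X = 2 + √(26 - 18) = 2 + √8 = 2 + 2*√2 ≈ 4.8284)
t(v, w) = -w/156 (t(v, w) = -w/(4*39) = -w/156)
√(((K + l(-14)) + 880) + t(X, -40)) = √(((335 + 1) + 880) - 1/156*(-40)) = √((336 + 880) + 10/39) = √(1216 + 10/39) = √(47434/39) = √1849926/39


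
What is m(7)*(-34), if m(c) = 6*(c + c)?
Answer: -2856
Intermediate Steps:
m(c) = 12*c (m(c) = 6*(2*c) = 12*c)
m(7)*(-34) = (12*7)*(-34) = 84*(-34) = -2856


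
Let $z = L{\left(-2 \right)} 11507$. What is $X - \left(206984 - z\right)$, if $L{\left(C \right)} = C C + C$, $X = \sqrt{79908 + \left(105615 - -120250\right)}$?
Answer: $-183970 + \sqrt{305773} \approx -1.8342 \cdot 10^{5}$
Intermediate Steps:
$X = \sqrt{305773}$ ($X = \sqrt{79908 + \left(105615 + 120250\right)} = \sqrt{79908 + 225865} = \sqrt{305773} \approx 552.97$)
$L{\left(C \right)} = C + C^{2}$ ($L{\left(C \right)} = C^{2} + C = C + C^{2}$)
$z = 23014$ ($z = - 2 \left(1 - 2\right) 11507 = \left(-2\right) \left(-1\right) 11507 = 2 \cdot 11507 = 23014$)
$X - \left(206984 - z\right) = \sqrt{305773} - \left(206984 - 23014\right) = \sqrt{305773} - 183970 = -183970 + \sqrt{305773}$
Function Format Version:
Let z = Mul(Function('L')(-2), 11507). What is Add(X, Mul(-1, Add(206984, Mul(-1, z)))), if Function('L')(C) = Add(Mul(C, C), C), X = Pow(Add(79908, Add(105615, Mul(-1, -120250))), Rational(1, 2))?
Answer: Add(-183970, Pow(305773, Rational(1, 2))) ≈ -1.8342e+5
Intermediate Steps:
X = Pow(305773, Rational(1, 2)) (X = Pow(Add(79908, Add(105615, 120250)), Rational(1, 2)) = Pow(Add(79908, 225865), Rational(1, 2)) = Pow(305773, Rational(1, 2)) ≈ 552.97)
Function('L')(C) = Add(C, Pow(C, 2)) (Function('L')(C) = Add(Pow(C, 2), C) = Add(C, Pow(C, 2)))
z = 23014 (z = Mul(Mul(-2, Add(1, -2)), 11507) = Mul(Mul(-2, -1), 11507) = Mul(2, 11507) = 23014)
Add(X, Mul(-1, Add(206984, Mul(-1, z)))) = Add(Pow(305773, Rational(1, 2)), Mul(-1, Add(206984, Mul(-1, 23014)))) = Add(Pow(305773, Rational(1, 2)), Mul(-1, Add(206984, -23014))) = Add(Pow(305773, Rational(1, 2)), Mul(-1, 183970)) = Add(Pow(305773, Rational(1, 2)), -183970) = Add(-183970, Pow(305773, Rational(1, 2)))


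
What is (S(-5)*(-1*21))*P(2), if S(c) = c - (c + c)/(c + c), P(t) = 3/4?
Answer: 189/2 ≈ 94.500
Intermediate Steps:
P(t) = ¾ (P(t) = 3*(¼) = ¾)
S(c) = -1 + c (S(c) = c - 2*c/(2*c) = c - 2*c*1/(2*c) = c - 1*1 = c - 1 = -1 + c)
(S(-5)*(-1*21))*P(2) = ((-1 - 5)*(-1*21))*(¾) = -6*(-21)*(¾) = 126*(¾) = 189/2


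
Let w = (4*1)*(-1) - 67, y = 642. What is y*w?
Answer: -45582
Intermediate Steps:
w = -71 (w = 4*(-1) - 67 = -4 - 67 = -71)
y*w = 642*(-71) = -45582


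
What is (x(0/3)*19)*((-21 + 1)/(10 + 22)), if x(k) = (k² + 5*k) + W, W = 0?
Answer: 0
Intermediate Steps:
x(k) = k² + 5*k (x(k) = (k² + 5*k) + 0 = k² + 5*k)
(x(0/3)*19)*((-21 + 1)/(10 + 22)) = (((0/3)*(5 + 0/3))*19)*((-21 + 1)/(10 + 22)) = (((0*(⅓))*(5 + 0*(⅓)))*19)*(-20/32) = ((0*(5 + 0))*19)*(-20*1/32) = ((0*5)*19)*(-5/8) = (0*19)*(-5/8) = 0*(-5/8) = 0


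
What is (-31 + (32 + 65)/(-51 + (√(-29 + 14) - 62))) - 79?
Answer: -1417201/12784 - 97*I*√15/12784 ≈ -110.86 - 0.029387*I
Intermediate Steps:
(-31 + (32 + 65)/(-51 + (√(-29 + 14) - 62))) - 79 = (-31 + 97/(-51 + (√(-15) - 62))) - 79 = (-31 + 97/(-51 + (I*√15 - 62))) - 79 = (-31 + 97/(-51 + (-62 + I*√15))) - 79 = (-31 + 97/(-113 + I*√15)) - 79 = -110 + 97/(-113 + I*√15)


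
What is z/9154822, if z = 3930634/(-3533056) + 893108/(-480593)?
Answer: -68168050865/210061347430829824 ≈ -3.2451e-7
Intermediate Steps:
z = -68168050865/22945432192 (z = 3930634*(-1/3533056) + 893108*(-1/480593) = -1965317/1766528 - 893108/480593 = -68168050865/22945432192 ≈ -2.9709)
z/9154822 = -68168050865/22945432192/9154822 = -68168050865/22945432192*1/9154822 = -68168050865/210061347430829824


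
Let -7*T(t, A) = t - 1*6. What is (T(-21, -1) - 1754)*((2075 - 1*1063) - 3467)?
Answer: 30076205/7 ≈ 4.2966e+6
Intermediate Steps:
T(t, A) = 6/7 - t/7 (T(t, A) = -(t - 1*6)/7 = -(t - 6)/7 = -(-6 + t)/7 = 6/7 - t/7)
(T(-21, -1) - 1754)*((2075 - 1*1063) - 3467) = ((6/7 - ⅐*(-21)) - 1754)*((2075 - 1*1063) - 3467) = ((6/7 + 3) - 1754)*((2075 - 1063) - 3467) = (27/7 - 1754)*(1012 - 3467) = -12251/7*(-2455) = 30076205/7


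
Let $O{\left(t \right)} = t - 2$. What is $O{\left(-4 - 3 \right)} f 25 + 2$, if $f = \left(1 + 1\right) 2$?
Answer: $-898$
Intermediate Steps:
$f = 4$ ($f = 2 \cdot 2 = 4$)
$O{\left(t \right)} = -2 + t$
$O{\left(-4 - 3 \right)} f 25 + 2 = \left(-2 - 7\right) 4 \cdot 25 + 2 = \left(-9\right) 4 \cdot 25 + 2 = \left(-36\right) 25 + 2 = -900 + 2 = -898$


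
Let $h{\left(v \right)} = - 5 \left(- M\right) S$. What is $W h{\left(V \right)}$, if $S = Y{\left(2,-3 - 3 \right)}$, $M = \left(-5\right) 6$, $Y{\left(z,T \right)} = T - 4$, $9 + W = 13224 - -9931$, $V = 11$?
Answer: $34719000$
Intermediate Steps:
$W = 23146$ ($W = -9 + \left(13224 - -9931\right) = -9 + \left(13224 + 9931\right) = -9 + 23155 = 23146$)
$Y{\left(z,T \right)} = -4 + T$
$M = -30$
$S = -10$ ($S = -4 - 6 = -10$)
$h{\left(v \right)} = 1500$ ($h{\left(v \right)} = - 5 \left(\left(-1\right) \left(-30\right)\right) \left(-10\right) = \left(-5\right) 30 \left(-10\right) = \left(-150\right) \left(-10\right) = 1500$)
$W h{\left(V \right)} = 23146 \cdot 1500 = 34719000$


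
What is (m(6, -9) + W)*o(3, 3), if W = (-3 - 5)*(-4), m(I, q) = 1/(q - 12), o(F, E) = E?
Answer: 671/7 ≈ 95.857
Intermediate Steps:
m(I, q) = 1/(-12 + q)
W = 32 (W = -8*(-4) = 32)
(m(6, -9) + W)*o(3, 3) = (1/(-12 - 9) + 32)*3 = (1/(-21) + 32)*3 = (-1/21 + 32)*3 = (671/21)*3 = 671/7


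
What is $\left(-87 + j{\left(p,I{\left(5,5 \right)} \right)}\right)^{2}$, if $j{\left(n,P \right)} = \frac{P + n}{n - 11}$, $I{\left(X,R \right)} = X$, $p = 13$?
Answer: $6084$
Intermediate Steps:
$j{\left(n,P \right)} = \frac{P + n}{-11 + n}$
$\left(-87 + j{\left(p,I{\left(5,5 \right)} \right)}\right)^{2} = \left(-87 + \frac{5 + 13}{-11 + 13}\right)^{2} = \left(-87 + \frac{1}{2} \cdot 18\right)^{2} = \left(-87 + 9\right)^{2} = \left(-78\right)^{2} = 6084$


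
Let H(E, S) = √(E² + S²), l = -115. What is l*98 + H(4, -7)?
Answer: -11270 + √65 ≈ -11262.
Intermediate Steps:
l*98 + H(4, -7) = -115*98 + √(4² + (-7)²) = -11270 + √(16 + 49) = -11270 + √65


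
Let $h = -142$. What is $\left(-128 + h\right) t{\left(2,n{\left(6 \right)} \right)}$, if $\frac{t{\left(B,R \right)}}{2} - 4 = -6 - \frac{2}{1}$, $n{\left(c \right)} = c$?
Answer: $2160$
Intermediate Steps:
$t{\left(B,R \right)} = -8$ ($t{\left(B,R \right)} = 8 + 2 \left(-6 - \frac{2}{1}\right) = 8 + 2 \left(-6 - 2\right) = 8 + 2 \left(-8\right) = 8 - 16 = -8$)
$\left(-128 + h\right) t{\left(2,n{\left(6 \right)} \right)} = \left(-128 - 142\right) \left(-8\right) = \left(-270\right) \left(-8\right) = 2160$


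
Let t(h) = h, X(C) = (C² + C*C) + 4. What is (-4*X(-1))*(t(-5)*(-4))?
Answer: -480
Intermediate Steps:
X(C) = 4 + 2*C² (X(C) = (C² + C²) + 4 = 2*C² + 4 = 4 + 2*C²)
(-4*X(-1))*(t(-5)*(-4)) = (-4*(4 + 2*(-1)²))*(-5*(-4)) = -4*(4 + 2*1)*20 = -4*(4 + 2)*20 = -4*6*20 = -24*20 = -480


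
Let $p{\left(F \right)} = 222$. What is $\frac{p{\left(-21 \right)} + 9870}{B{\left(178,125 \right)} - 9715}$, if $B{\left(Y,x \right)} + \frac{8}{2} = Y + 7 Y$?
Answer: $- \frac{3364}{2765} \approx -1.2166$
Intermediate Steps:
$B{\left(Y,x \right)} = -4 + 8 Y$ ($B{\left(Y,x \right)} = -4 + \left(Y + 7 Y\right) = -4 + 8 Y$)
$\frac{p{\left(-21 \right)} + 9870}{B{\left(178,125 \right)} - 9715} = \frac{222 + 9870}{\left(-4 + 8 \cdot 178\right) - 9715} = \frac{10092}{\left(-4 + 1424\right) - 9715} = \frac{10092}{1420 - 9715} = \frac{10092}{-8295} = 10092 \left(- \frac{1}{8295}\right) = - \frac{3364}{2765}$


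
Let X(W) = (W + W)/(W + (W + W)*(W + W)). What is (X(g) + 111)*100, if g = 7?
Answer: 322100/29 ≈ 11107.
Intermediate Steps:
X(W) = 2*W/(W + 4*W²) (X(W) = (2*W)/(W + (2*W)*(2*W)) = (2*W)/(W + 4*W²) = 2*W/(W + 4*W²))
(X(g) + 111)*100 = (2/(1 + 4*7) + 111)*100 = (2/(1 + 28) + 111)*100 = (2/29 + 111)*100 = (3221/29)*100 = 322100/29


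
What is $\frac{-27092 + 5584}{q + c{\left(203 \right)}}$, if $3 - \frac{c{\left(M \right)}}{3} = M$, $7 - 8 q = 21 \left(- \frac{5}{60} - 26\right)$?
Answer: $\frac{688256}{16981} \approx 40.531$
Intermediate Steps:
$q = \frac{2219}{32}$ ($q = \frac{7}{8} - \frac{21 \left(- \frac{5}{60} - 26\right)}{8} = \frac{7}{8} - \frac{21 \left(\left(-5\right) \frac{1}{60} - 26\right)}{8} = \frac{7}{8} - \frac{21 \left(- \frac{1}{12} - 26\right)}{8} = \frac{7}{8} - \frac{21 \left(- \frac{313}{12}\right)}{8} = \frac{7}{8} - - \frac{2191}{32} = \frac{7}{8} + \frac{2191}{32} = \frac{2219}{32} \approx 69.344$)
$c{\left(M \right)} = 9 - 3 M$
$\frac{-27092 + 5584}{q + c{\left(203 \right)}} = \frac{-27092 + 5584}{\frac{2219}{32} + \left(9 - 609\right)} = - \frac{21508}{\frac{2219}{32} + \left(9 - 609\right)} = - \frac{21508}{\frac{2219}{32} - 600} = - \frac{21508}{- \frac{16981}{32}} = \left(-21508\right) \left(- \frac{32}{16981}\right) = \frac{688256}{16981}$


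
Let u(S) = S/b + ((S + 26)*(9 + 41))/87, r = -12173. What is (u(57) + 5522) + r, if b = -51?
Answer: -9767932/1479 ≈ -6604.4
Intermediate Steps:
u(S) = 1300/87 + 821*S/1479 (u(S) = S/(-51) + ((S + 26)*(9 + 41))/87 = S*(-1/51) + ((26 + S)*50)*(1/87) = -S/51 + (1300 + 50*S)*(1/87) = -S/51 + (1300/87 + 50*S/87) = 1300/87 + 821*S/1479)
(u(57) + 5522) + r = ((1300/87 + (821/1479)*57) + 5522) - 12173 = ((1300/87 + 15599/493) + 5522) - 12173 = (68897/1479 + 5522) - 12173 = 8235935/1479 - 12173 = -9767932/1479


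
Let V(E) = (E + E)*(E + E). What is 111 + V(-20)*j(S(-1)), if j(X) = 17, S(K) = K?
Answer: 27311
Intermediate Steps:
V(E) = 4*E**2 (V(E) = (2*E)*(2*E) = 4*E**2)
111 + V(-20)*j(S(-1)) = 111 + (4*(-20)**2)*17 = 111 + (4*400)*17 = 111 + 1600*17 = 111 + 27200 = 27311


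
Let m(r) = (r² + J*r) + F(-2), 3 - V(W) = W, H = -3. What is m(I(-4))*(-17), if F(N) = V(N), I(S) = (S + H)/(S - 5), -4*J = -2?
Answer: -16507/162 ≈ -101.90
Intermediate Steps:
J = ½ (J = -¼*(-2) = ½ ≈ 0.50000)
I(S) = (-3 + S)/(-5 + S) (I(S) = (S - 3)/(S - 5) = (-3 + S)/(-5 + S))
V(W) = 3 - W
F(N) = 3 - N
m(r) = 5 + r² + r/2 (m(r) = (r² + r/2) + (3 - 1*(-2)) = (r² + r/2) + (3 + 2) = (r² + r/2) + 5 = 5 + r² + r/2)
m(I(-4))*(-17) = (5 + ((-3 - 4)/(-5 - 4))² + ((-3 - 4)/(-5 - 4))/2)*(-17) = (5 + (-7/(-9))² + (-7/(-9))/2)*(-17) = (5 + (-⅑*(-7))² + (-⅑*(-7))/2)*(-17) = (5 + (7/9)² + (½)*(7/9))*(-17) = (5 + 49/81 + 7/18)*(-17) = (971/162)*(-17) = -16507/162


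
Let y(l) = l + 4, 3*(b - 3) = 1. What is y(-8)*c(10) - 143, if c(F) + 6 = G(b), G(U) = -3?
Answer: -107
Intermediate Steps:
b = 10/3 (b = 3 + (⅓)*1 = 3 + ⅓ = 10/3 ≈ 3.3333)
c(F) = -9 (c(F) = -6 - 3 = -9)
y(l) = 4 + l
y(-8)*c(10) - 143 = (4 - 8)*(-9) - 143 = -4*(-9) - 143 = 36 - 143 = -107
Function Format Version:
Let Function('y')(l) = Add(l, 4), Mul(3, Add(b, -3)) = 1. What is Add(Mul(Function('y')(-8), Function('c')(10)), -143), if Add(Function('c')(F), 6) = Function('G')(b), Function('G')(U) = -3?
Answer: -107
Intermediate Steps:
b = Rational(10, 3) (b = Add(3, Mul(Rational(1, 3), 1)) = Add(3, Rational(1, 3)) = Rational(10, 3) ≈ 3.3333)
Function('c')(F) = -9 (Function('c')(F) = Add(-6, -3) = -9)
Function('y')(l) = Add(4, l)
Add(Mul(Function('y')(-8), Function('c')(10)), -143) = Add(Mul(Add(4, -8), -9), -143) = Add(Mul(-4, -9), -143) = Add(36, -143) = -107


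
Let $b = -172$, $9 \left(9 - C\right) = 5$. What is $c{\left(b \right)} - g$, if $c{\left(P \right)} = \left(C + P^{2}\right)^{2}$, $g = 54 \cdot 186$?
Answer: $\frac{70931920660}{81} \approx 8.757 \cdot 10^{8}$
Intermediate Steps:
$g = 10044$
$C = \frac{76}{9}$ ($C = 9 - \frac{5}{9} = \frac{76}{9} \approx 8.4444$)
$c{\left(P \right)} = \left(\frac{76}{9} + P^{2}\right)^{2}$
$c{\left(b \right)} - g = \frac{\left(76 + 9 \left(-172\right)^{2}\right)^{2}}{81} - 10044 = \frac{\left(76 + 9 \cdot 29584\right)^{2}}{81} - 10044 = \frac{\left(76 + 266256\right)^{2}}{81} - 10044 = \frac{266332^{2}}{81} - 10044 = \frac{1}{81} \cdot 70932734224 - 10044 = \frac{70932734224}{81} - 10044 = \frac{70931920660}{81}$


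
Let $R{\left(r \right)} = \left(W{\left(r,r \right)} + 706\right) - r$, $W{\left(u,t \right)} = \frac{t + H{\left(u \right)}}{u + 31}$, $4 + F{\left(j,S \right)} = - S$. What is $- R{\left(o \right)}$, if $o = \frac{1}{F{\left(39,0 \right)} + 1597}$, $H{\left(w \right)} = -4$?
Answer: $- \frac{55529912285}{78668712} \approx -705.87$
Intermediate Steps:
$F{\left(j,S \right)} = -4 - S$
$W{\left(u,t \right)} = \frac{-4 + t}{31 + u}$ ($W{\left(u,t \right)} = \frac{t - 4}{u + 31} = \frac{-4 + t}{31 + u}$)
$o = \frac{1}{1593}$ ($o = \frac{1}{\left(-4 - 0\right) + 1597} = \frac{1}{\left(-4 + 0\right) + 1597} = \frac{1}{-4 + 1597} = \frac{1}{1593} \approx 0.00062775$)
$R{\left(r \right)} = 706 - r + \frac{-4 + r}{31 + r}$ ($R{\left(r \right)} = \left(\frac{-4 + r}{31 + r} + 706\right) - r = \left(706 + \frac{-4 + r}{31 + r}\right) - r = 706 - r + \frac{-4 + r}{31 + r}$)
$- R{\left(o \right)} = - \frac{21882 - \left(\frac{1}{1593}\right)^{2} + 676 \cdot \frac{1}{1593}}{31 + \frac{1}{1593}} = - \frac{21882 - \frac{1}{2537649} + \frac{676}{1593}}{\frac{49384}{1593}} = - \frac{1593 \left(21882 - \frac{1}{2537649} + \frac{676}{1593}\right)}{49384} = - \frac{1593 \cdot 55529912285}{49384 \cdot 2537649} = \left(-1\right) \frac{55529912285}{78668712} = - \frac{55529912285}{78668712}$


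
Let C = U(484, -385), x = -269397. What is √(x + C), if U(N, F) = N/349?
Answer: I*√32812655081/349 ≈ 519.03*I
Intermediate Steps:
U(N, F) = N/349 (U(N, F) = N*(1/349) = N/349)
C = 484/349 (C = (1/349)*484 = 484/349 ≈ 1.3868)
√(x + C) = √(-269397 + 484/349) = √(-94019069/349) = I*√32812655081/349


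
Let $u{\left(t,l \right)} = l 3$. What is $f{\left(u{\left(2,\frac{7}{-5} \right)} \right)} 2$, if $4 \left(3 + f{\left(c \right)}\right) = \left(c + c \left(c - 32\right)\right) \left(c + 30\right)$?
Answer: $\frac{237642}{125} \approx 1901.1$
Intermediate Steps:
$u{\left(t,l \right)} = 3 l$
$f{\left(c \right)} = -3 + \frac{\left(30 + c\right) \left(c + c \left(-32 + c\right)\right)}{4}$ ($f{\left(c \right)} = -3 + \frac{\left(c + c \left(c - 32\right)\right) \left(c + 30\right)}{4} = -3 + \frac{\left(c + c \left(-32 + c\right)\right) \left(30 + c\right)}{4} = -3 + \frac{\left(30 + c\right) \left(c + c \left(-32 + c\right)\right)}{4}$)
$f{\left(u{\left(2,\frac{7}{-5} \right)} \right)} 2 = \left(-3 - \frac{465 \cdot 3 \frac{7}{-5}}{2} - \frac{\left(3 \frac{7}{-5}\right)^{2}}{4} + \frac{\left(3 \frac{7}{-5}\right)^{3}}{4}\right) 2 = \left(-3 - \frac{465 \cdot 3 \cdot 7 \left(- \frac{1}{5}\right)}{2} - \frac{\left(3 \cdot 7 \left(- \frac{1}{5}\right)\right)^{2}}{4} + \frac{\left(3 \cdot 7 \left(- \frac{1}{5}\right)\right)^{3}}{4}\right) 2 = \left(-3 - \frac{465 \cdot 3 \left(- \frac{7}{5}\right)}{2} - \frac{\left(3 \left(- \frac{7}{5}\right)\right)^{2}}{4} + \frac{\left(3 \left(- \frac{7}{5}\right)\right)^{3}}{4}\right) 2 = \left(-3 - - \frac{1953}{2} - \frac{\left(- \frac{21}{5}\right)^{2}}{4} + \frac{\left(- \frac{21}{5}\right)^{3}}{4}\right) 2 = \left(-3 + \frac{1953}{2} - \frac{441}{100} + \frac{1}{4} \left(- \frac{9261}{125}\right)\right) 2 = \left(-3 + \frac{1953}{2} - \frac{441}{100} - \frac{9261}{500}\right) 2 = \frac{118821}{125} \cdot 2 = \frac{237642}{125}$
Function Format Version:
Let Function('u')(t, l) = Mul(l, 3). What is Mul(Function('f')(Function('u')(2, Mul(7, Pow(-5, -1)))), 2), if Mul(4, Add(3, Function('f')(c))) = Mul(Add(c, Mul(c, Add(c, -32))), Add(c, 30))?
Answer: Rational(237642, 125) ≈ 1901.1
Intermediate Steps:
Function('u')(t, l) = Mul(3, l)
Function('f')(c) = Add(-3, Mul(Rational(1, 4), Add(30, c), Add(c, Mul(c, Add(-32, c))))) (Function('f')(c) = Add(-3, Mul(Rational(1, 4), Mul(Add(c, Mul(c, Add(c, -32))), Add(c, 30)))) = Add(-3, Mul(Rational(1, 4), Mul(Add(c, Mul(c, Add(-32, c))), Add(30, c)))) = Add(-3, Mul(Rational(1, 4), Mul(Add(30, c), Add(c, Mul(c, Add(-32, c)))))) = Add(-3, Mul(Rational(1, 4), Add(30, c), Add(c, Mul(c, Add(-32, c))))))
Mul(Function('f')(Function('u')(2, Mul(7, Pow(-5, -1)))), 2) = Mul(Add(-3, Mul(Rational(-465, 2), Mul(3, Mul(7, Pow(-5, -1)))), Mul(Rational(-1, 4), Pow(Mul(3, Mul(7, Pow(-5, -1))), 2)), Mul(Rational(1, 4), Pow(Mul(3, Mul(7, Pow(-5, -1))), 3))), 2) = Mul(Add(-3, Mul(Rational(-465, 2), Mul(3, Mul(7, Rational(-1, 5)))), Mul(Rational(-1, 4), Pow(Mul(3, Mul(7, Rational(-1, 5))), 2)), Mul(Rational(1, 4), Pow(Mul(3, Mul(7, Rational(-1, 5))), 3))), 2) = Mul(Add(-3, Mul(Rational(-465, 2), Mul(3, Rational(-7, 5))), Mul(Rational(-1, 4), Pow(Mul(3, Rational(-7, 5)), 2)), Mul(Rational(1, 4), Pow(Mul(3, Rational(-7, 5)), 3))), 2) = Mul(Add(-3, Mul(Rational(-465, 2), Rational(-21, 5)), Mul(Rational(-1, 4), Pow(Rational(-21, 5), 2)), Mul(Rational(1, 4), Pow(Rational(-21, 5), 3))), 2) = Mul(Add(-3, Rational(1953, 2), Mul(Rational(-1, 4), Rational(441, 25)), Mul(Rational(1, 4), Rational(-9261, 125))), 2) = Mul(Add(-3, Rational(1953, 2), Rational(-441, 100), Rational(-9261, 500)), 2) = Mul(Rational(118821, 125), 2) = Rational(237642, 125)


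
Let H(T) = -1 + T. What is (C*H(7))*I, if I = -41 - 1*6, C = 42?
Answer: -11844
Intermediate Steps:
I = -47 (I = -41 - 6 = -47)
(C*H(7))*I = (42*(-1 + 7))*(-47) = (42*6)*(-47) = 252*(-47) = -11844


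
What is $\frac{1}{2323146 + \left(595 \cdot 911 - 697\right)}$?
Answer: $\frac{1}{2864494} \approx 3.491 \cdot 10^{-7}$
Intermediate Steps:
$\frac{1}{2323146 + \left(595 \cdot 911 - 697\right)} = \frac{1}{2323146 + \left(542045 - 697\right)} = \frac{1}{2323146 + 541348} = \frac{1}{2864494}$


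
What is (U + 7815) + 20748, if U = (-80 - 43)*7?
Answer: 27702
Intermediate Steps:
U = -861 (U = -123*7 = -861)
(U + 7815) + 20748 = (-861 + 7815) + 20748 = 6954 + 20748 = 27702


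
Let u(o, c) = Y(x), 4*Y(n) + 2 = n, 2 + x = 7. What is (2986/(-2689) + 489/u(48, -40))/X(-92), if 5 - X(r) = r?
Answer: 1750242/260833 ≈ 6.7102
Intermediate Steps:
x = 5 (x = -2 + 7 = 5)
Y(n) = -½ + n/4
u(o, c) = ¾ (u(o, c) = -½ + (¼)*5 = -½ + 5/4 = ¾)
X(r) = 5 - r
(2986/(-2689) + 489/u(48, -40))/X(-92) = (2986/(-2689) + 489/(¾))/(5 - 1*(-92)) = (2986*(-1/2689) + 489*(4/3))/(5 + 92) = (-2986/2689 + 652)/97 = (1750242/2689)*(1/97) = 1750242/260833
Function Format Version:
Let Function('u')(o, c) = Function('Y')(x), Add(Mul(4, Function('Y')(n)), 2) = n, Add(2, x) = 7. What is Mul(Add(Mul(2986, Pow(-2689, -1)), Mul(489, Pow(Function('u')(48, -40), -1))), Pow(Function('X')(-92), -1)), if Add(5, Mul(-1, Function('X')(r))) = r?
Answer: Rational(1750242, 260833) ≈ 6.7102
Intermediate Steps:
x = 5 (x = Add(-2, 7) = 5)
Function('Y')(n) = Add(Rational(-1, 2), Mul(Rational(1, 4), n))
Function('u')(o, c) = Rational(3, 4) (Function('u')(o, c) = Add(Rational(-1, 2), Mul(Rational(1, 4), 5)) = Add(Rational(-1, 2), Rational(5, 4)) = Rational(3, 4))
Function('X')(r) = Add(5, Mul(-1, r))
Mul(Add(Mul(2986, Pow(-2689, -1)), Mul(489, Pow(Function('u')(48, -40), -1))), Pow(Function('X')(-92), -1)) = Mul(Add(Mul(2986, Pow(-2689, -1)), Mul(489, Pow(Rational(3, 4), -1))), Pow(Add(5, Mul(-1, -92)), -1)) = Mul(Add(Mul(2986, Rational(-1, 2689)), Mul(489, Rational(4, 3))), Pow(Add(5, 92), -1)) = Mul(Add(Rational(-2986, 2689), 652), Pow(97, -1)) = Mul(Rational(1750242, 2689), Rational(1, 97)) = Rational(1750242, 260833)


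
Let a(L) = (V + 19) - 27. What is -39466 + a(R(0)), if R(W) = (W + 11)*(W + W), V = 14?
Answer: -39460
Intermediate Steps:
R(W) = 2*W*(11 + W) (R(W) = (11 + W)*(2*W) = 2*W*(11 + W))
a(L) = 6 (a(L) = (14 + 19) - 27 = 33 - 27 = 6)
-39466 + a(R(0)) = -39466 + 6 = -39460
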